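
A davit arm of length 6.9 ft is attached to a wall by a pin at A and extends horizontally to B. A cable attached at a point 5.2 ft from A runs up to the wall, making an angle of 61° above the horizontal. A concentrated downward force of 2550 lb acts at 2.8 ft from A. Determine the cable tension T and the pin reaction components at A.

T = 1570 lb, A_x = 761.1 lb, A_y = 1177 lb

ΣM about A: T·sin61°·5.2 − 2550·2.8 = 0 → T = 7140/(5.2·0.87462) = 1569.91 ≈ 1570 lb.
ΣF_x = 0: A_x − T·cos61° = 0 → A_x = 1569.91 × 0.48481 = 761.1 lb.
ΣF_y = 0: A_y + T·sin61° − 2550 = 0 → A_y = 2550 − 1569.91 × 0.87462 = 1177 lb.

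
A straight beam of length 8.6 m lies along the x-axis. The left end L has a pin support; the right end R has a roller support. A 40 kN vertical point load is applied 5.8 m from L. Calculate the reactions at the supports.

L_x = 0, L_y = 13.02 kN, R_y = 26.98 kN

ΣM about L: R_y·8.6 − 40·5.8 = 0 → R_y = 232/8.6 = 26.9767 ≈ 26.98 kN.
ΣF_y = 0: L_y + 26.9767 − 40 = 0 → L_y = 13.02 kN.
ΣF_x = 0: no horizontal applied forces, so L_x = 0.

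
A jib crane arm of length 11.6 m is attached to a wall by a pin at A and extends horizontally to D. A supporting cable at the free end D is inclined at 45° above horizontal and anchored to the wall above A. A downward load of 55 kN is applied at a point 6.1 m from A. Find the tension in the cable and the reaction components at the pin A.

T = 40.90 kN, A_x = 28.92 kN, A_y = 26.08 kN

ΣM about A: T·sin45°·11.6 − 55·6.1 = 0 → T = 335.5/(11.6·0.707107) = 40.9025 ≈ 40.90 kN.
ΣF_x = 0: A_x − T·cos45° = 0 → A_x = 40.9025 × 0.707107 = 28.92 kN.
ΣF_y = 0: A_y + T·sin45° − 55 = 0 → A_y = 55 − 40.9025 × 0.707107 = 26.08 kN.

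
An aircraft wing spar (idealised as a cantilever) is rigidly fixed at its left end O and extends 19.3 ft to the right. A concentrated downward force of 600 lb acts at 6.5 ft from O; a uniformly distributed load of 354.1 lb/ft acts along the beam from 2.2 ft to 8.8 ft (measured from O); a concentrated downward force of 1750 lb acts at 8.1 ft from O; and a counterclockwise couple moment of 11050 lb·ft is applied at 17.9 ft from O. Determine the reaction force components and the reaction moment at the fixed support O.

Resultant of the distributed load: 354.1 × 6.6 = 2337.06 lb at 5.5 ft from O.
ΣF_x = 0: O_x = 0.
ΣF_y = 0: O_y − 600 − 354.1·6.6 − 1750 = 0 → O_y = 4687 lb.
ΣM about O: M_O − 600·6.5 − (354.1·6.6)·5.5 − 1750·8.1 + 11050 = 0 → M_O = 19880 lb·ft.

O_x = 0, O_y = 4687 lb, M_O = 19880 lb·ft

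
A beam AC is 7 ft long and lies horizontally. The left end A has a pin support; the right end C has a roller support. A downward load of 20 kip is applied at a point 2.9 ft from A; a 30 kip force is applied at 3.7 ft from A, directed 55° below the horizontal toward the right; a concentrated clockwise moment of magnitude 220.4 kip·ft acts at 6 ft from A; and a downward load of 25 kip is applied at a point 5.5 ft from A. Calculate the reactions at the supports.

A_x = -17.21 kip, A_y = -2.829 kip, C_y = 72.40 kip

Moments about A: C_y·7 − 20·2.9 − 30·sin55°·3.7 − 220.4 − 25·5.5 = 0 → C_y = 506.826/7 = 72.4037 ≈ 72.40 kip.
ΣF_y = 0: A_y + 72.4037 − 20 − 30·sin55° − 25 = 0 → A_y = -2.829 kip.
ΣF_x = 0: A_x + 30·cos55° = 0 → A_x = -17.21 kip.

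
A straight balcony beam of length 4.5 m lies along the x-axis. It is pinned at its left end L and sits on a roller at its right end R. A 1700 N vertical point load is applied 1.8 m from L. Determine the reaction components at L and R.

ΣM about L: R_y·4.5 − 1700·1.8 = 0 → R_y = 3060/4.5 = 680.0 N.
ΣF_y = 0: L_y + 680 − 1700 = 0 → L_y = 1020 N.
ΣF_x = 0: no horizontal applied forces, so L_x = 0.

L_x = 0, L_y = 1020 N, R_y = 680.0 N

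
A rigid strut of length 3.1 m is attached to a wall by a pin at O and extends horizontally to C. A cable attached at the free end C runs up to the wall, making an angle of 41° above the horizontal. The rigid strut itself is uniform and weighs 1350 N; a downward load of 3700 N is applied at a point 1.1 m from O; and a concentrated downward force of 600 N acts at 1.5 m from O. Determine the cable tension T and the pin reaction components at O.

ΣM about O: T·sin41°·3.1 − 1350·1.55 − 3700·1.1 − 600·1.5 = 0 → T = 7062.5/(3.1·0.656059) = 3472.59 ≈ 3473 N.
ΣF_x = 0: O_x − T·cos41° = 0 → O_x = 3472.59 × 0.75471 = 2621 N.
ΣF_y = 0: O_y + T·sin41° − 1350 − 3700 − 600 = 0 → O_y = 5650 − 3472.59 × 0.656059 = 3372 N.

T = 3473 N, O_x = 2621 N, O_y = 3372 N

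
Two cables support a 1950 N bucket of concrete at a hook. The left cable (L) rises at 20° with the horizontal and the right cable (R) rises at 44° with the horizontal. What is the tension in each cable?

ΣF_x = 0: −T_L·cos20° + T_R·cos44° = 0 → T_R = 1.30633·T_L.
ΣF_y = 0: T_L·sin20° + T_R·sin44° = 1950.
Substitute: T_L·(0.34202 + 1.30633·0.694658) = 1950 → T_L = 1560.66 ≈ 1561 N.
Then T_R = 1.30633 × 1560.66 = 2039 N.

T_L = 1561 N, T_R = 2039 N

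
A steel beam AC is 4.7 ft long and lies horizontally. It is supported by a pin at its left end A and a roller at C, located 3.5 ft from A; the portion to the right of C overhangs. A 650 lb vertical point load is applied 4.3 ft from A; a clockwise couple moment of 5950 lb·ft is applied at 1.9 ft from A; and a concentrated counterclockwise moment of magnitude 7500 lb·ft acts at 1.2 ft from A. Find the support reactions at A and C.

A_x = 0, A_y = 294.3 lb, C_y = 355.7 lb

Taking moments about A: C_y·3.5 − 650·4.3 − 5950 + 7500 = 0 → C_y = 1245/3.5 = 355.714 ≈ 355.7 lb.
ΣF_y = 0: A_y + 355.714 − 650 = 0 → A_y = 294.3 lb.
ΣF_x = 0: no horizontal applied forces, so A_x = 0.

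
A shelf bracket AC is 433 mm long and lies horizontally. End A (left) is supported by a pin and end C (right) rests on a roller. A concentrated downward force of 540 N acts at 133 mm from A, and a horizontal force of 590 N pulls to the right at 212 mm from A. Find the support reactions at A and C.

ΣM about A: C_y·433 − 540·133 = 0 → C_y = 71820/433 = 165.866 ≈ 165.9 N.
ΣF_y = 0: A_y + 165.866 − 540 = 0 → A_y = 374.1 N.
ΣF_x = 0: A_x + 590 = 0 → A_x = -590.0 N.

A_x = -590.0 N, A_y = 374.1 N, C_y = 165.9 N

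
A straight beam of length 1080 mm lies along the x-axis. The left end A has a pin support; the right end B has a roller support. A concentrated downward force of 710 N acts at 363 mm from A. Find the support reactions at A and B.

A_x = 0, A_y = 471.4 N, B_y = 238.6 N

Taking moments about A: B_y·1080 − 710·363 = 0 → B_y = 257730/1080 = 238.639 ≈ 238.6 N.
ΣF_y = 0: A_y + 238.639 − 710 = 0 → A_y = 471.4 N.
ΣF_x = 0: no horizontal applied forces, so A_x = 0.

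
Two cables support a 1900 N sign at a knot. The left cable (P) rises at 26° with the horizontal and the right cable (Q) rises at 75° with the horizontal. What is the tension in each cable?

T_P = 501.0 N, T_Q = 1740 N

ΣF_x = 0: −T_P·cos26° + T_Q·cos75° = 0 → T_Q = 3.47267·T_P.
ΣF_y = 0: T_P·sin26° + T_Q·sin75° = 1900.
Substitute: T_P·(0.438371 + 3.47267·0.965926) = 1900 → T_P = 500.961 ≈ 501.0 N.
Then T_Q = 3.47267 × 500.961 = 1740 N.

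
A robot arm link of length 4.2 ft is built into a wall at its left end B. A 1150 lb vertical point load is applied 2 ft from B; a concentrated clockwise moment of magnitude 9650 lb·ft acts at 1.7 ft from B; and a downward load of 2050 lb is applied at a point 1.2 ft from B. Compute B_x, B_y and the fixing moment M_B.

B_x = 0, B_y = 3200 lb, M_B = 14410 lb·ft

ΣF_x = 0: B_x = 0.
ΣF_y = 0: B_y − 1150 − 2050 = 0 → B_y = 3200 lb.
ΣM about B: M_B − 1150·2 − 9650 − 2050·1.2 = 0 → M_B = 14410 lb·ft.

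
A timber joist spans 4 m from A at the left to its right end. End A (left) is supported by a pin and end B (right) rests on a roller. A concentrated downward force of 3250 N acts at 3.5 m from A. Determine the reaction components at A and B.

Moments about A: B_y·4 − 3250·3.5 = 0 → B_y = 11375/4 = 2843.75 ≈ 2844 N.
ΣF_y = 0: A_y + 2843.75 − 3250 = 0 → A_y = 406.2 N.
ΣF_x = 0: no horizontal applied forces, so A_x = 0.

A_x = 0, A_y = 406.2 N, B_y = 2844 N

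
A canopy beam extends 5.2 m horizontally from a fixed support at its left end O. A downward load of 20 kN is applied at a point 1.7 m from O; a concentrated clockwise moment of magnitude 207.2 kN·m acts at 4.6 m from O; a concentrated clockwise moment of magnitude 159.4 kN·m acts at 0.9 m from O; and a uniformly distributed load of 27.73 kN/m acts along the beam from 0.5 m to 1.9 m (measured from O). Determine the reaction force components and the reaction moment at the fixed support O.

O_x = 0, O_y = 58.82 kN, M_O = 447.2 kN·m

Resultant of the distributed load: 27.73 × 1.4 = 38.822 kN at 1.2 m from O.
ΣF_x = 0: O_x = 0.
ΣF_y = 0: O_y − 20 − 27.73·1.4 = 0 → O_y = 58.82 kN.
ΣM about O: M_O − 20·1.7 − 207.2 − 159.4 − (27.73·1.4)·1.2 = 0 → M_O = 447.2 kN·m.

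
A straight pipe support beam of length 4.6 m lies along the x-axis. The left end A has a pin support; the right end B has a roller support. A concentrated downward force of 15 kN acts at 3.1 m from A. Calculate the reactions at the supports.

A_x = 0, A_y = 4.891 kN, B_y = 10.11 kN

Taking moments about A: B_y·4.6 − 15·3.1 = 0 → B_y = 46.5/4.6 = 10.1087 ≈ 10.11 kN.
ΣF_y = 0: A_y + 10.1087 − 15 = 0 → A_y = 4.891 kN.
ΣF_x = 0: no horizontal applied forces, so A_x = 0.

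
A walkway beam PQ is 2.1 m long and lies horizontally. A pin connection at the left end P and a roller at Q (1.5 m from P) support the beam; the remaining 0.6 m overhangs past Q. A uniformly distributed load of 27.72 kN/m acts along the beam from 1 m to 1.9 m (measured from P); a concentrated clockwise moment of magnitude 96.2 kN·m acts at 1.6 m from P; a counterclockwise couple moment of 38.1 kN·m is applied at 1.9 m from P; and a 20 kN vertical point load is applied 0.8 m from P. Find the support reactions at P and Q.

P_x = 0, P_y = -28.57 kN, Q_y = 73.52 kN

Resultant of the distributed load: 27.72 × 0.9 = 24.948 kN at 1.45 m from P.
ΣM about P: Q_y·1.5 − (27.72·0.9)·1.45 − 96.2 + 38.1 − 20·0.8 = 0 → Q_y = 110.2746/1.5 = 73.5164 ≈ 73.52 kN.
ΣF_y = 0: P_y + 73.5164 − 27.72·0.9 − 20 = 0 → P_y = -28.57 kN.
ΣF_x = 0: no horizontal applied forces, so P_x = 0.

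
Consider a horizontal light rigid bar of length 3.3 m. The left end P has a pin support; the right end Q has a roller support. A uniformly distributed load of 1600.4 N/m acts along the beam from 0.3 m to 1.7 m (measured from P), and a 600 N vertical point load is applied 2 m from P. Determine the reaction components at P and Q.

P_x = 0, P_y = 1798 N, Q_y = 1043 N

Resultant of the distributed load: 1600.4 × 1.4 = 2240.56 N at 1 m from P.
Moments about P: Q_y·3.3 − (1600.4·1.4)·1 − 600·2 = 0 → Q_y = 3440.56/3.3 = 1042.59 ≈ 1043 N.
ΣF_y = 0: P_y + 1042.59 − 1600.4·1.4 − 600 = 0 → P_y = 1798 N.
ΣF_x = 0: no horizontal applied forces, so P_x = 0.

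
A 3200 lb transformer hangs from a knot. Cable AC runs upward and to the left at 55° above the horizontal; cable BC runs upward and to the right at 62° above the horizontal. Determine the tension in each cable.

ΣF_x = 0: −T_AC·cos55° + T_BC·cos62° = 0 → T_BC = 1.22175·T_AC.
ΣF_y = 0: T_AC·sin55° + T_BC·sin62° = 3200.
Substitute: T_AC·(0.819152 + 1.22175·0.882948) = 3200 → T_AC = 1686.08 ≈ 1686 lb.
Then T_BC = 1.22175 × 1686.08 = 2060 lb.

T_AC = 1686 lb, T_BC = 2060 lb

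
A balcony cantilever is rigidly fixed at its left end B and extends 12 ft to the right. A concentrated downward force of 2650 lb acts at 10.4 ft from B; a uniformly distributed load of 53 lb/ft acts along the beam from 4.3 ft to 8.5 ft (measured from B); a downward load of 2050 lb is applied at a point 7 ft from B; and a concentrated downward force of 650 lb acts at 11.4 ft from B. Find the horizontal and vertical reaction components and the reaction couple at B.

Resultant of the distributed load: 53 × 4.2 = 222.6 lb at 6.4 ft from B.
ΣF_x = 0: B_x = 0.
ΣF_y = 0: B_y − 2650 − 53·4.2 − 2050 − 650 = 0 → B_y = 5573 lb.
ΣM about B: M_B − 2650·10.4 − (53·4.2)·6.4 − 2050·7 − 650·11.4 = 0 → M_B = 50740 lb·ft.

B_x = 0, B_y = 5573 lb, M_B = 50740 lb·ft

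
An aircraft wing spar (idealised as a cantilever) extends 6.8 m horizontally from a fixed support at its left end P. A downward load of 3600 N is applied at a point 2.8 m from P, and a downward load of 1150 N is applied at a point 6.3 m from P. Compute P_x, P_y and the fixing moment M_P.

ΣF_x = 0: P_x = 0.
ΣF_y = 0: P_y − 3600 − 1150 = 0 → P_y = 4750 N.
ΣM about P: M_P − 3600·2.8 − 1150·6.3 = 0 → M_P = 17320 N·m.

P_x = 0, P_y = 4750 N, M_P = 17320 N·m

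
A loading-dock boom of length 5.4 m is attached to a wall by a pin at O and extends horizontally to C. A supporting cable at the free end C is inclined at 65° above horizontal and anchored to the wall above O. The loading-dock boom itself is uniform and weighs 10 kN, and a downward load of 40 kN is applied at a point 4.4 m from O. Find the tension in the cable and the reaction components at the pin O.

T = 41.48 kN, O_x = 17.53 kN, O_y = 12.41 kN

ΣM about O: T·sin65°·5.4 − 10·2.7 − 40·4.4 = 0 → T = 203/(5.4·0.906308) = 41.4788 ≈ 41.48 kN.
ΣF_x = 0: O_x − T·cos65° = 0 → O_x = 41.4788 × 0.422618 = 17.53 kN.
ΣF_y = 0: O_y + T·sin65° − 10 − 40 = 0 → O_y = 50 − 41.4788 × 0.906308 = 12.41 kN.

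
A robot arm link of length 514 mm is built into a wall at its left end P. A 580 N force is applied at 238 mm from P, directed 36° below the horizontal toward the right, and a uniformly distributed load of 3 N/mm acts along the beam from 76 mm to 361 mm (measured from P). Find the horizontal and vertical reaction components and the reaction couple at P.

Resultant of the distributed load: 3 × 285 = 855 N at 218.5 mm from P.
ΣF_x = 0: P_x + 580·cos36° = 0 → P_x = -469.2 N.
ΣF_y = 0: P_y − 580·sin36° − 3·285 = 0 → P_y = 1196 N.
ΣM about P: M_P − 580·sin36°·238 − (3·285)·218.5 = 0 → M_P = 268000 N·mm.

P_x = -469.2 N, P_y = 1196 N, M_P = 268000 N·mm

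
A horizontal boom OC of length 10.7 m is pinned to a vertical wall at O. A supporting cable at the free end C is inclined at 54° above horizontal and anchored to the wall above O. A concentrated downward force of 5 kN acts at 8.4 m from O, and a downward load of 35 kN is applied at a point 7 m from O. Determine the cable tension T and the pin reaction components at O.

T = 33.15 kN, O_x = 19.49 kN, O_y = 13.18 kN

ΣM about O: T·sin54°·10.7 − 5·8.4 − 35·7 = 0 → T = 287/(10.7·0.809017) = 33.1543 ≈ 33.15 kN.
ΣF_x = 0: O_x − T·cos54° = 0 → O_x = 33.1543 × 0.587785 = 19.49 kN.
ΣF_y = 0: O_y + T·sin54° − 5 − 35 = 0 → O_y = 40 − 33.1543 × 0.809017 = 13.18 kN.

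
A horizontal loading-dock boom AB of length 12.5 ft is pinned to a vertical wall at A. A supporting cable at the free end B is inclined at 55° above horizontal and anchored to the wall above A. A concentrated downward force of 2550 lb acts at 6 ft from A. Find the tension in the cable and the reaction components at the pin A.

T = 1494 lb, A_x = 857.1 lb, A_y = 1326 lb

ΣM about A: T·sin55°·12.5 − 2550·6 = 0 → T = 15300/(12.5·0.819152) = 1494.23 ≈ 1494 lb.
ΣF_x = 0: A_x − T·cos55° = 0 → A_x = 1494.23 × 0.573576 = 857.1 lb.
ΣF_y = 0: A_y + T·sin55° − 2550 = 0 → A_y = 2550 − 1494.23 × 0.819152 = 1326 lb.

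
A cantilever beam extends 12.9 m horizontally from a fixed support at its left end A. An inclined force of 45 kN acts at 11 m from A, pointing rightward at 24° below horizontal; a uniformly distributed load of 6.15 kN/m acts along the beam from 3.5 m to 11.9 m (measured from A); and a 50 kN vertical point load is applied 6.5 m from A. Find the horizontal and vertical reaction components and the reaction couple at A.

A_x = -41.11 kN, A_y = 120.0 kN, M_A = 924.1 kN·m

Resultant of the distributed load: 6.15 × 8.4 = 51.66 kN at 7.7 m from A.
ΣF_x = 0: A_x + 45·cos24° = 0 → A_x = -41.11 kN.
ΣF_y = 0: A_y − 45·sin24° − 6.15·8.4 − 50 = 0 → A_y = 120.0 kN.
ΣM about A: M_A − 45·sin24°·11 − (6.15·8.4)·7.7 − 50·6.5 = 0 → M_A = 924.1 kN·m.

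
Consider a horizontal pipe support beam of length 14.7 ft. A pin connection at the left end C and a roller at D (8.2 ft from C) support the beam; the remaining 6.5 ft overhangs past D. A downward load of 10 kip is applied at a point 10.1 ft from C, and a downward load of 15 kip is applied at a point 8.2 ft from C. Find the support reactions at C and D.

ΣM about C: D_y·8.2 − 10·10.1 − 15·8.2 = 0 → D_y = 224/8.2 = 27.3171 ≈ 27.32 kip.
ΣF_y = 0: C_y + 27.3171 − 10 − 15 = 0 → C_y = -2.317 kip.
ΣF_x = 0: no horizontal applied forces, so C_x = 0.

C_x = 0, C_y = -2.317 kip, D_y = 27.32 kip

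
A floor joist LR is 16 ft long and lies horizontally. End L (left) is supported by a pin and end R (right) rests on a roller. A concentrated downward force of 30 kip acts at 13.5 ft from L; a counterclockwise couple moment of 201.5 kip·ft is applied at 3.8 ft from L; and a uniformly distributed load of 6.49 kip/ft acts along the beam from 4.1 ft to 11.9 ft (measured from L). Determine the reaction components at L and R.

L_x = 0, L_y = 42.59 kip, R_y = 38.03 kip

Resultant of the distributed load: 6.49 × 7.8 = 50.622 kip at 8 ft from L.
ΣM about L: R_y·16 − 30·13.5 + 201.5 − (6.49·7.8)·8 = 0 → R_y = 608.476/16 = 38.0297 ≈ 38.03 kip.
ΣF_y = 0: L_y + 38.0297 − 30 − 6.49·7.8 = 0 → L_y = 42.59 kip.
ΣF_x = 0: no horizontal applied forces, so L_x = 0.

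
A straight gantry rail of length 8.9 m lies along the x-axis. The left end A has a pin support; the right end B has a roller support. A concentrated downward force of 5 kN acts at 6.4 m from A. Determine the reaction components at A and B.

Moments about A: B_y·8.9 − 5·6.4 = 0 → B_y = 32/8.9 = 3.59551 ≈ 3.596 kN.
ΣF_y = 0: A_y + 3.59551 − 5 = 0 → A_y = 1.404 kN.
ΣF_x = 0: no horizontal applied forces, so A_x = 0.

A_x = 0, A_y = 1.404 kN, B_y = 3.596 kN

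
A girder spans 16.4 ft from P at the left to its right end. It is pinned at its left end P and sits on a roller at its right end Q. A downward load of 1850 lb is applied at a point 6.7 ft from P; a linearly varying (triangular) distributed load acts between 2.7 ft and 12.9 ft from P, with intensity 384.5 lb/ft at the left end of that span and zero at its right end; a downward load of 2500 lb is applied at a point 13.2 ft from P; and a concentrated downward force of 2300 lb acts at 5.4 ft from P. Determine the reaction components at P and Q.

Resultant of the triangular load: ½ × 384.5 × 10.2 = 1960.95 lb, acting at 6.1 ft from P (one-third of the span from the peak).
Moments about P: Q_y·16.4 − 1850·6.7 − (½·384.5·10.2)·6.1 − 2500·13.2 − 2300·5.4 = 0 → Q_y = 69776.795/16.4 = 4254.68 ≈ 4255 lb.
ΣF_y = 0: P_y + 4254.68 − 1850 − ½·384.5·10.2 − 2500 − 2300 = 0 → P_y = 4356 lb.
ΣF_x = 0: no horizontal applied forces, so P_x = 0.

P_x = 0, P_y = 4356 lb, Q_y = 4255 lb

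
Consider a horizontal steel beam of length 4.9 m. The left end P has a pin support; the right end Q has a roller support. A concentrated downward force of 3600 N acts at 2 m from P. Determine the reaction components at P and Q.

ΣM about P: Q_y·4.9 − 3600·2 = 0 → Q_y = 7200/4.9 = 1469.39 ≈ 1469 N.
ΣF_y = 0: P_y + 1469.39 − 3600 = 0 → P_y = 2131 N.
ΣF_x = 0: no horizontal applied forces, so P_x = 0.

P_x = 0, P_y = 2131 N, Q_y = 1469 N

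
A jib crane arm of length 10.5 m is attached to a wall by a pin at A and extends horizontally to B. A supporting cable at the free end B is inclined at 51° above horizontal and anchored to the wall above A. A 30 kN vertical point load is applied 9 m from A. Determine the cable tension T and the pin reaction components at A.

T = 33.09 kN, A_x = 20.82 kN, A_y = 4.286 kN

ΣM about A: T·sin51°·10.5 − 30·9 = 0 → T = 270/(10.5·0.777146) = 33.0881 ≈ 33.09 kN.
ΣF_x = 0: A_x − T·cos51° = 0 → A_x = 33.0881 × 0.62932 = 20.82 kN.
ΣF_y = 0: A_y + T·sin51° − 30 = 0 → A_y = 30 − 33.0881 × 0.777146 = 4.286 kN.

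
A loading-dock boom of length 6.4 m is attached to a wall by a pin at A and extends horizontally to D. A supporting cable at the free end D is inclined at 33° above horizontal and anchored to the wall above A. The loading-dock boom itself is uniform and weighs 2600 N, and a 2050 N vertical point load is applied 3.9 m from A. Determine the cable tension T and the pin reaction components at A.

T = 4681 N, A_x = 3925 N, A_y = 2101 N

ΣM about A: T·sin33°·6.4 − 2600·3.2 − 2050·3.9 = 0 → T = 16315/(6.4·0.544639) = 4680.57 ≈ 4681 N.
ΣF_x = 0: A_x − T·cos33° = 0 → A_x = 4680.57 × 0.838671 = 3925 N.
ΣF_y = 0: A_y + T·sin33° − 2600 − 2050 = 0 → A_y = 4650 − 4680.57 × 0.544639 = 2101 N.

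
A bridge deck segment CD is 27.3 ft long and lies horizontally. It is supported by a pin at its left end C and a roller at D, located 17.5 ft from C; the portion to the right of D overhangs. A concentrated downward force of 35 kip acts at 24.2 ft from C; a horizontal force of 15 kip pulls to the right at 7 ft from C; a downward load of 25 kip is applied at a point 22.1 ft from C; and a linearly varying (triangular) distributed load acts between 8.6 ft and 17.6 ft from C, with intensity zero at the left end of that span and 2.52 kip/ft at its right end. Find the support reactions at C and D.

Resultant of the triangular load: ½ × 2.52 × 9 = 11.34 kip, acting at 14.6 ft from C (one-third of the span from the peak).
ΣM about C: D_y·17.5 − 35·24.2 − 25·22.1 − (½·2.52·9)·14.6 = 0 → D_y = 1565.064/17.5 = 89.4322 ≈ 89.43 kip.
ΣF_y = 0: C_y + 89.4322 − 35 − 25 − ½·2.52·9 = 0 → C_y = -18.09 kip.
ΣF_x = 0: C_x + 15 = 0 → C_x = -15.00 kip.

C_x = -15.00 kip, C_y = -18.09 kip, D_y = 89.43 kip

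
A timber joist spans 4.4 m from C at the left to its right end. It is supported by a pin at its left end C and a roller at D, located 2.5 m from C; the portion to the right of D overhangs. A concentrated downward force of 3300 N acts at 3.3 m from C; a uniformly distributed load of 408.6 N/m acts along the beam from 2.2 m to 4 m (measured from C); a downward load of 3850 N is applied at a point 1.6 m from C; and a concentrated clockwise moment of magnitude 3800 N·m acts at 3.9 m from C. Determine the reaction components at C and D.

Resultant of the distributed load: 408.6 × 1.8 = 735.48 N at 3.1 m from C.
ΣM about C: D_y·2.5 − 3300·3.3 − (408.6·1.8)·3.1 − 3850·1.6 − 3800 = 0 → D_y = 23129.988/2.5 = 9252 N.
ΣF_y = 0: C_y + 9252 − 3300 − 408.6·1.8 − 3850 = 0 → C_y = -1367 N.
ΣF_x = 0: no horizontal applied forces, so C_x = 0.

C_x = 0, C_y = -1367 N, D_y = 9252 N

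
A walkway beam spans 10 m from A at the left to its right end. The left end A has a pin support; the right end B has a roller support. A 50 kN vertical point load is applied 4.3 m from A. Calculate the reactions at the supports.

A_x = 0, A_y = 28.50 kN, B_y = 21.50 kN

Taking moments about A: B_y·10 − 50·4.3 = 0 → B_y = 215/10 = 21.50 kN.
ΣF_y = 0: A_y + 21.5 − 50 = 0 → A_y = 28.50 kN.
ΣF_x = 0: no horizontal applied forces, so A_x = 0.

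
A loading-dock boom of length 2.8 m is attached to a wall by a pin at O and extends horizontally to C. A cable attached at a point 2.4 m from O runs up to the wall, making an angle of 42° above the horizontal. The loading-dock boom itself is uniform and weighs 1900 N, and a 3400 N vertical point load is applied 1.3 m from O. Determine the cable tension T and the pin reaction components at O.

T = 4409 N, O_x = 3276 N, O_y = 2350 N

ΣM about O: T·sin42°·2.4 − 1900·1.4 − 3400·1.3 = 0 → T = 7080/(2.4·0.669131) = 4408.7 ≈ 4409 N.
ΣF_x = 0: O_x − T·cos42° = 0 → O_x = 4408.7 × 0.743145 = 3276 N.
ΣF_y = 0: O_y + T·sin42° − 1900 − 3400 = 0 → O_y = 5300 − 4408.7 × 0.669131 = 2350 N.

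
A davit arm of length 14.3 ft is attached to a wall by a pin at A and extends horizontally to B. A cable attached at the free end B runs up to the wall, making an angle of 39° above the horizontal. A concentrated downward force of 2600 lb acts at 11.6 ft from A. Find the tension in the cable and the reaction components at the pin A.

T = 3351 lb, A_x = 2605 lb, A_y = 490.9 lb

ΣM about A: T·sin39°·14.3 − 2600·11.6 = 0 → T = 30160/(14.3·0.62932) = 3351.38 ≈ 3351 lb.
ΣF_x = 0: A_x − T·cos39° = 0 → A_x = 3351.38 × 0.777146 = 2605 lb.
ΣF_y = 0: A_y + T·sin39° − 2600 = 0 → A_y = 2600 − 3351.38 × 0.62932 = 490.9 lb.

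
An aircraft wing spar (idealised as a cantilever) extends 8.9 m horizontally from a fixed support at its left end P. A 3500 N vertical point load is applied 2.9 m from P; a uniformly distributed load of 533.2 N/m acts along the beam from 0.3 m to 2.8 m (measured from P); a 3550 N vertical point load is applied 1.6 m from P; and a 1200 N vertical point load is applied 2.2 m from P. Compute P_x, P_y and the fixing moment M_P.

P_x = 0, P_y = 9583 N, M_P = 20540 N·m

Resultant of the distributed load: 533.2 × 2.5 = 1333 N at 1.55 m from P.
ΣF_x = 0: P_x = 0.
ΣF_y = 0: P_y − 3500 − 533.2·2.5 − 3550 − 1200 = 0 → P_y = 9583 N.
ΣM about P: M_P − 3500·2.9 − (533.2·2.5)·1.55 − 3550·1.6 − 1200·2.2 = 0 → M_P = 20540 N·m.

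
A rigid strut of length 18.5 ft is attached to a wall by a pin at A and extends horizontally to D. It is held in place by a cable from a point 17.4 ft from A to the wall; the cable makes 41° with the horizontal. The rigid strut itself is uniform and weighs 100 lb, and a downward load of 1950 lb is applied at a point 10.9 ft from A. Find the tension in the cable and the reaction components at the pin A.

T = 1943 lb, A_x = 1466 lb, A_y = 775.3 lb

ΣM about A: T·sin41°·17.4 − 100·9.25 − 1950·10.9 = 0 → T = 22180/(17.4·0.656059) = 1942.98 ≈ 1943 lb.
ΣF_x = 0: A_x − T·cos41° = 0 → A_x = 1942.98 × 0.75471 = 1466 lb.
ΣF_y = 0: A_y + T·sin41° − 100 − 1950 = 0 → A_y = 2050 − 1942.98 × 0.656059 = 775.3 lb.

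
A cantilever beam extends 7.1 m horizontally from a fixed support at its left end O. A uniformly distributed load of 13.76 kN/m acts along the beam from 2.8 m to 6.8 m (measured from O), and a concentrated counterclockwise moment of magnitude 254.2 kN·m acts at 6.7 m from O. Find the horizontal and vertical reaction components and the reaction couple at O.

Resultant of the distributed load: 13.76 × 4 = 55.04 kN at 4.8 m from O.
ΣF_x = 0: O_x = 0.
ΣF_y = 0: O_y − 13.76·4 = 0 → O_y = 55.04 kN.
ΣM about O: M_O − (13.76·4)·4.8 + 254.2 = 0 → M_O = 9.992 kN·m.

O_x = 0, O_y = 55.04 kN, M_O = 9.992 kN·m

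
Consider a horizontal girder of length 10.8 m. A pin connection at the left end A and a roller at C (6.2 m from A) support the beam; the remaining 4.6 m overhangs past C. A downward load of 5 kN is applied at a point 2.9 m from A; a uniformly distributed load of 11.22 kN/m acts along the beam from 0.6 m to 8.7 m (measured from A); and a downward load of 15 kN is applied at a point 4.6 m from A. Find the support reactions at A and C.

A_x = 0, A_y = 29.25 kN, C_y = 81.63 kN

Resultant of the distributed load: 11.22 × 8.1 = 90.882 kN at 4.65 m from A.
Moments about A: C_y·6.2 − 5·2.9 − (11.22·8.1)·4.65 − 15·4.6 = 0 → C_y = 506.1013/6.2 = 81.6292 ≈ 81.63 kN.
ΣF_y = 0: A_y + 81.6292 − 5 − 11.22·8.1 − 15 = 0 → A_y = 29.25 kN.
ΣF_x = 0: no horizontal applied forces, so A_x = 0.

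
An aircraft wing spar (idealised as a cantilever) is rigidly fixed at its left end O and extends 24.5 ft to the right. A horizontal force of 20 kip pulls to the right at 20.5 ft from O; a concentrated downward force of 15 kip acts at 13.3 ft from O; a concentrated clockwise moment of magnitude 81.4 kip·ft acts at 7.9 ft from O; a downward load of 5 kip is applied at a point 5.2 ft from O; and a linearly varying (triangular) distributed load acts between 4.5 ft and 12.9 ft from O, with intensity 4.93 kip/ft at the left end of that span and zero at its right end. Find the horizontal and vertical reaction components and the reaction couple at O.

O_x = -20.00 kip, O_y = 40.71 kip, M_O = 458.1 kip·ft

Resultant of the triangular load: ½ × 4.93 × 8.4 = 20.706 kip, acting at 7.3 ft from O (one-third of the span from the peak).
ΣF_x = 0: O_x + 20 = 0 → O_x = -20.00 kip.
ΣF_y = 0: O_y − 15 − 5 − ½·4.93·8.4 = 0 → O_y = 40.71 kip.
ΣM about O: M_O − 15·13.3 − 81.4 − 5·5.2 − (½·4.93·8.4)·7.3 = 0 → M_O = 458.1 kip·ft.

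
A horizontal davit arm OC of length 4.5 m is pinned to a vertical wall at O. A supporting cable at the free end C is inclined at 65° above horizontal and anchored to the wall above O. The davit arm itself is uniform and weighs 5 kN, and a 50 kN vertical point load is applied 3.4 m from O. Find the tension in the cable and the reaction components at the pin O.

T = 44.44 kN, O_x = 18.78 kN, O_y = 14.72 kN

ΣM about O: T·sin65°·4.5 − 5·2.25 − 50·3.4 = 0 → T = 181.25/(4.5·0.906308) = 44.4416 ≈ 44.44 kN.
ΣF_x = 0: O_x − T·cos65° = 0 → O_x = 44.4416 × 0.422618 = 18.78 kN.
ΣF_y = 0: O_y + T·sin65° − 5 − 50 = 0 → O_y = 55 − 44.4416 × 0.906308 = 14.72 kN.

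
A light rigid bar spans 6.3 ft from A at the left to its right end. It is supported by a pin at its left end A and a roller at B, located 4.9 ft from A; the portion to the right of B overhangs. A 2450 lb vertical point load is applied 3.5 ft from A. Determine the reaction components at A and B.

Taking moments about A: B_y·4.9 − 2450·3.5 = 0 → B_y = 8575/4.9 = 1750 lb.
ΣF_y = 0: A_y + 1750 − 2450 = 0 → A_y = 700.0 lb.
ΣF_x = 0: no horizontal applied forces, so A_x = 0.

A_x = 0, A_y = 700.0 lb, B_y = 1750 lb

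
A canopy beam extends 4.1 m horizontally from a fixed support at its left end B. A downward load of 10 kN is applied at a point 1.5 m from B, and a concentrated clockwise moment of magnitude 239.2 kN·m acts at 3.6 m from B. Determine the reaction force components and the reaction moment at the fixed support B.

B_x = 0, B_y = 10.00 kN, M_B = 254.2 kN·m

ΣF_x = 0: B_x = 0.
ΣF_y = 0: B_y − 10 = 0 → B_y = 10.00 kN.
ΣM about B: M_B − 10·1.5 − 239.2 = 0 → M_B = 254.2 kN·m.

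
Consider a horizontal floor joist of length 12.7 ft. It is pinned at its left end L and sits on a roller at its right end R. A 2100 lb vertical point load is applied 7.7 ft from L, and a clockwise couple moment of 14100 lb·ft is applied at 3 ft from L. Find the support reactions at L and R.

L_x = 0, L_y = -283.5 lb, R_y = 2383 lb

Taking moments about L: R_y·12.7 − 2100·7.7 − 14100 = 0 → R_y = 30270/12.7 = 2383.46 ≈ 2383 lb.
ΣF_y = 0: L_y + 2383.46 − 2100 = 0 → L_y = -283.5 lb.
ΣF_x = 0: no horizontal applied forces, so L_x = 0.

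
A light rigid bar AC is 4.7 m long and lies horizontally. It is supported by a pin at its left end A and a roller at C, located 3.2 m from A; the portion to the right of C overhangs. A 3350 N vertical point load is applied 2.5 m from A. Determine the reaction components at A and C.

A_x = 0, A_y = 732.8 N, C_y = 2617 N

Moments about A: C_y·3.2 − 3350·2.5 = 0 → C_y = 8375/3.2 = 2617.19 ≈ 2617 N.
ΣF_y = 0: A_y + 2617.19 − 3350 = 0 → A_y = 732.8 N.
ΣF_x = 0: no horizontal applied forces, so A_x = 0.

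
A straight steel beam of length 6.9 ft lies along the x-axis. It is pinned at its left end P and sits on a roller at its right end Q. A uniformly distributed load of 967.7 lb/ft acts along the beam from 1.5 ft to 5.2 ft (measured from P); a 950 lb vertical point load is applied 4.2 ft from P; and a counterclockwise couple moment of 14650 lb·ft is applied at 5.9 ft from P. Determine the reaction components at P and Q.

Resultant of the distributed load: 967.7 × 3.7 = 3580.49 lb at 3.35 ft from P.
Taking moments about P: Q_y·6.9 − (967.7·3.7)·3.35 − 950·4.2 + 14650 = 0 → Q_y = 1334.6415/6.9 = 193.426 ≈ 193.4 lb.
ΣF_y = 0: P_y + 193.426 − 967.7·3.7 − 950 = 0 → P_y = 4337 lb.
ΣF_x = 0: no horizontal applied forces, so P_x = 0.

P_x = 0, P_y = 4337 lb, Q_y = 193.4 lb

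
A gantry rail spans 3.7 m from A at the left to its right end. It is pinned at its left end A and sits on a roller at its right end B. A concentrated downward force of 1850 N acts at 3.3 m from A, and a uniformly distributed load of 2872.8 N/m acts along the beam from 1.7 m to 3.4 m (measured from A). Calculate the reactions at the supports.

Resultant of the distributed load: 2872.8 × 1.7 = 4883.76 N at 2.55 m from A.
Moments about A: B_y·3.7 − 1850·3.3 − (2872.8·1.7)·2.55 = 0 → B_y = 18558.588/3.7 = 5015.83 ≈ 5016 N.
ΣF_y = 0: A_y + 5015.83 − 1850 − 2872.8·1.7 = 0 → A_y = 1718 N.
ΣF_x = 0: no horizontal applied forces, so A_x = 0.

A_x = 0, A_y = 1718 N, B_y = 5016 N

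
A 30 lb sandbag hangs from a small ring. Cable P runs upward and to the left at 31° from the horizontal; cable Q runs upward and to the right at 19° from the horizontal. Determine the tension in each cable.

ΣF_x = 0: −T_P·cos31° + T_Q·cos19° = 0 → T_Q = 0.906558·T_P.
ΣF_y = 0: T_P·sin31° + T_Q·sin19° = 30.
Substitute: T_P·(0.515038 + 0.906558·0.325568) = 30 → T_P = 37.0286 ≈ 37.03 lb.
Then T_Q = 0.906558 × 37.0286 = 33.57 lb.

T_P = 37.03 lb, T_Q = 33.57 lb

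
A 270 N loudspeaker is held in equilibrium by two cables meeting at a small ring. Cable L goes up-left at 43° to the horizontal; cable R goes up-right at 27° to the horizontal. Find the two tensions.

ΣF_x = 0: −T_L·cos43° + T_R·cos27° = 0 → T_R = 0.820817·T_L.
ΣF_y = 0: T_L·sin43° + T_R·sin27° = 270.
Substitute: T_L·(0.681998 + 0.820817·0.45399) = 270 → T_L = 256.011 ≈ 256.0 N.
Then T_R = 0.820817 × 256.011 = 210.1 N.

T_L = 256.0 N, T_R = 210.1 N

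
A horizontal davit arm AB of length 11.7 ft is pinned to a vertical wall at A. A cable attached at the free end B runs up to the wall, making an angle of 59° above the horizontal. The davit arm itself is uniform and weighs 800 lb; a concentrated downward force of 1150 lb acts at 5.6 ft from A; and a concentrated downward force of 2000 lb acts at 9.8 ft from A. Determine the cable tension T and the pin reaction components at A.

ΣM about A: T·sin59°·11.7 − 800·5.85 − 1150·5.6 − 2000·9.8 = 0 → T = 30720/(11.7·0.857167) = 3063.16 ≈ 3063 lb.
ΣF_x = 0: A_x − T·cos59° = 0 → A_x = 3063.16 × 0.515038 = 1578 lb.
ΣF_y = 0: A_y + T·sin59° − 800 − 1150 − 2000 = 0 → A_y = 3950 − 3063.16 × 0.857167 = 1324 lb.

T = 3063 lb, A_x = 1578 lb, A_y = 1324 lb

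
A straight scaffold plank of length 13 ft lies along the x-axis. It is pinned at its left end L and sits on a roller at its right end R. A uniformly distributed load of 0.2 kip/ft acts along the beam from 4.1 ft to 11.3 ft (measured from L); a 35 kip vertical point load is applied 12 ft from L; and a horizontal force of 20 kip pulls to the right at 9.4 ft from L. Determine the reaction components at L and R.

Resultant of the distributed load: 0.2 × 7.2 = 1.44 kip at 7.7 ft from L.
Taking moments about L: R_y·13 − (0.2·7.2)·7.7 − 35·12 = 0 → R_y = 431.088/13 = 33.1606 ≈ 33.16 kip.
ΣF_y = 0: L_y + 33.1606 − 0.2·7.2 − 35 = 0 → L_y = 3.279 kip.
ΣF_x = 0: L_x + 20 = 0 → L_x = -20.00 kip.

L_x = -20.00 kip, L_y = 3.279 kip, R_y = 33.16 kip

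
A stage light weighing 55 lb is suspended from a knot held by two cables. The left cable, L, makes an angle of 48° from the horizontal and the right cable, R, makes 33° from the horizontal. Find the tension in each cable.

ΣF_x = 0: −T_L·cos48° + T_R·cos33° = 0 → T_R = 0.797847·T_L.
ΣF_y = 0: T_L·sin48° + T_R·sin33° = 55.
Substitute: T_L·(0.743145 + 0.797847·0.544639) = 55 → T_L = 46.7018 ≈ 46.70 lb.
Then T_R = 0.797847 × 46.7018 = 37.26 lb.

T_L = 46.70 lb, T_R = 37.26 lb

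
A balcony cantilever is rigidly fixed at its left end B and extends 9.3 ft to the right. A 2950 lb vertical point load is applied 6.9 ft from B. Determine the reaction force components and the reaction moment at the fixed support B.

ΣF_x = 0: B_x = 0.
ΣF_y = 0: B_y − 2950 = 0 → B_y = 2950 lb.
ΣM about B: M_B − 2950·6.9 = 0 → M_B = 20360 lb·ft.

B_x = 0, B_y = 2950 lb, M_B = 20360 lb·ft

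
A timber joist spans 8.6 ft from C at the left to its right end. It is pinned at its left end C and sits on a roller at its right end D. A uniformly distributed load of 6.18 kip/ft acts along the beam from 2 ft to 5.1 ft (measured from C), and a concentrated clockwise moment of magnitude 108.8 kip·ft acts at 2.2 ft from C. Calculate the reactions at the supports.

C_x = 0, C_y = -1.401 kip, D_y = 20.56 kip

Resultant of the distributed load: 6.18 × 3.1 = 19.158 kip at 3.55 ft from C.
Moments about C: D_y·8.6 − (6.18·3.1)·3.55 − 108.8 = 0 → D_y = 176.8109/8.6 = 20.5594 ≈ 20.56 kip.
ΣF_y = 0: C_y + 20.5594 − 6.18·3.1 = 0 → C_y = -1.401 kip.
ΣF_x = 0: no horizontal applied forces, so C_x = 0.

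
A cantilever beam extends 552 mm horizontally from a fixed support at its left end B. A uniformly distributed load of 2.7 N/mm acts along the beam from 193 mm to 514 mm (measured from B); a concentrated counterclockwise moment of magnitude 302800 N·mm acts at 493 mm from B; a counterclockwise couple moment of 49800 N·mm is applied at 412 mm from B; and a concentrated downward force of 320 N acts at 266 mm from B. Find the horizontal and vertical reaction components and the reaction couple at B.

B_x = 0, B_y = 1187 N, M_B = 38900 N·mm

Resultant of the distributed load: 2.7 × 321 = 866.7 N at 353.5 mm from B.
ΣF_x = 0: B_x = 0.
ΣF_y = 0: B_y − 2.7·321 − 320 = 0 → B_y = 1187 N.
ΣM about B: M_B − (2.7·321)·353.5 + 302800 + 49800 − 320·266 = 0 → M_B = 38900 N·mm.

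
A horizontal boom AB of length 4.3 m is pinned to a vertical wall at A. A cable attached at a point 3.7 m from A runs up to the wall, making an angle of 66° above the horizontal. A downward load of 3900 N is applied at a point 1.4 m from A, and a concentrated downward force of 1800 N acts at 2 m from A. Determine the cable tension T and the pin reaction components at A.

ΣM about A: T·sin66°·3.7 − 3900·1.4 − 1800·2 = 0 → T = 9060/(3.7·0.913545) = 2680.38 ≈ 2680 N.
ΣF_x = 0: A_x − T·cos66° = 0 → A_x = 2680.38 × 0.406737 = 1090 N.
ΣF_y = 0: A_y + T·sin66° − 3900 − 1800 = 0 → A_y = 5700 − 2680.38 × 0.913545 = 3251 N.

T = 2680 N, A_x = 1090 N, A_y = 3251 N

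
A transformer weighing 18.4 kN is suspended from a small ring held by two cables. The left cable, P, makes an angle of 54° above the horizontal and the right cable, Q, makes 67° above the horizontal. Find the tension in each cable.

ΣF_x = 0: −T_P·cos54° + T_Q·cos67° = 0 → T_Q = 1.50432·T_P.
ΣF_y = 0: T_P·sin54° + T_Q·sin67° = 18.4.
Substitute: T_P·(0.809017 + 1.50432·0.920505) = 18.4 → T_P = 8.38746 ≈ 8.387 kN.
Then T_Q = 1.50432 × 8.38746 = 12.62 kN.

T_P = 8.387 kN, T_Q = 12.62 kN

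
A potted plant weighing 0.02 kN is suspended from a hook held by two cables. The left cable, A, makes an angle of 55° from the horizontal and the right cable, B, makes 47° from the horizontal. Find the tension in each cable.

T_A = 0.01394 kN, T_B = 0.01173 kN

ΣF_x = 0: −T_A·cos55° + T_B·cos47° = 0 → T_B = 0.841023·T_A.
ΣF_y = 0: T_A·sin55° + T_B·sin47° = 0.02.
Substitute: T_A·(0.819152 + 0.841023·0.731354) = 0.02 → T_A = 0.0139447 ≈ 0.01394 kN.
Then T_B = 0.841023 × 0.0139447 = 0.01173 kN.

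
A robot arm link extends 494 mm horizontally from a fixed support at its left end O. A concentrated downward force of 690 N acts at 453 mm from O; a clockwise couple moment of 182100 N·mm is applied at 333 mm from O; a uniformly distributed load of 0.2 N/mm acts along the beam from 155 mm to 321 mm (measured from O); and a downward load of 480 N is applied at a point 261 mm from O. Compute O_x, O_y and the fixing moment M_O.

O_x = 0, O_y = 1203 N, M_O = 627900 N·mm

Resultant of the distributed load: 0.2 × 166 = 33.2 N at 238 mm from O.
ΣF_x = 0: O_x = 0.
ΣF_y = 0: O_y − 690 − 0.2·166 − 480 = 0 → O_y = 1203 N.
ΣM about O: M_O − 690·453 − 182100 − (0.2·166)·238 − 480·261 = 0 → M_O = 627900 N·mm.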